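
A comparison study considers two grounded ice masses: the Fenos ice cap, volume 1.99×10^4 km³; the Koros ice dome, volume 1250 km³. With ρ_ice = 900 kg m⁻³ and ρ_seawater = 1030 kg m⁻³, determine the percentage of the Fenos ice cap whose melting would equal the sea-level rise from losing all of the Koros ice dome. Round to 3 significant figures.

≈ 6.28 %

Equal sea-level rise means equal mass of meltwater, i.e. equal mass of ice lost.
Ice mass of Koros: 1.125×10^15 kg; ice mass of Fenos: 1.791×10^16 kg.
Fraction required = 1.125×10^15 / 1.791×10^16 = 0.0628 → 6.28 %.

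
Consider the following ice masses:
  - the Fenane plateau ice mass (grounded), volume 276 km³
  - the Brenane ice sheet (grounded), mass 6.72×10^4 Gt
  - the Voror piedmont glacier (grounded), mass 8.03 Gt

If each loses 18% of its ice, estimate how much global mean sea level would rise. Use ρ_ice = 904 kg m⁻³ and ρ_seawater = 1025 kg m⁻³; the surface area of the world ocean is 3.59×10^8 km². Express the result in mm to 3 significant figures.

Fenane: 0.18 × 276 km³ × (904/1025) = 43.82 km³ of water.
Brenane: 0.18 × 6.72×10^4 Gt = 1.210×10^16 kg; dividing by ρ_w = 1025 kg m⁻³ gives 1.180×10^13 m³ of water.
Voror: 0.18 × 8.03 Gt = 1.445×10^12 kg; dividing by ρ_w = 1025 kg m⁻³ gives 1.410×10^9 m³ of water.
Total added water ≈ 1.185×10^13 m³ over 3.59×10^14 m² → Δh = 0.0330 m = 33.0 mm.

≈ 33.0 mm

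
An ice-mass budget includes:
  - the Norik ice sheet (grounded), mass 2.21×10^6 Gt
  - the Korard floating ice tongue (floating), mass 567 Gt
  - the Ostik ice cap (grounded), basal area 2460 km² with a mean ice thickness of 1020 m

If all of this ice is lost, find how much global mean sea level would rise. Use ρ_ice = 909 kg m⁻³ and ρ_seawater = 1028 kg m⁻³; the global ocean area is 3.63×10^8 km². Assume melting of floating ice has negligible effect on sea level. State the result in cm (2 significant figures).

Norik: 2.21×10^6 Gt = 2.210×10^18 kg; dividing by ρ_w = 1028 kg m⁻³ gives 2.150×10^15 m³ of water.
The Korard floating ice tongue is floating and already displaces its own weight of water, so its melt adds essentially nothing to sea level.
Ostik: ice volume = 2460 km² × 1020 m = 2509 km³; 2509 × (909/1028) = 2219 km³ of water.
Total added water ≈ 2.152×10^15 m³ over 3.63×10^14 m² → Δh = 5.93 m = 590 cm.

≈ 590 cm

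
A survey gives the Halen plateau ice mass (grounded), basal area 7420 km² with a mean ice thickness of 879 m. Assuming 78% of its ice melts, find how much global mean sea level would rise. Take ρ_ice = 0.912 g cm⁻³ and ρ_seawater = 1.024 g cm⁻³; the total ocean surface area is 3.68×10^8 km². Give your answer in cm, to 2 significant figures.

Halen: ice volume = 7420 km² × 879 m = 6522 km³; 0.78 × 6522 × (912/1024) = 4531 km³ of water.
Spread over 3.68×10^14 m² of ocean, Δh = 4.531×10^12 / 3.68×10^14 = 0.0123 m = 1.2 cm.

≈ 1.2 cm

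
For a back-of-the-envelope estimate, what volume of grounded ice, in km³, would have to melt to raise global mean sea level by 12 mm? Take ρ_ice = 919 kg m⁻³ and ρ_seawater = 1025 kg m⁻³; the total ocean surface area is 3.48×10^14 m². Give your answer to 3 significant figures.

≈ 4660 km³

Required water volume = Δh × A = 0.012 m × 3.48×10^14 m² = 4.176×10^12 m³ = 4176 km³.
Ice volume = water volume × ρ_w/ρ_ice = 4176 × 1025/919 = 4660 km³.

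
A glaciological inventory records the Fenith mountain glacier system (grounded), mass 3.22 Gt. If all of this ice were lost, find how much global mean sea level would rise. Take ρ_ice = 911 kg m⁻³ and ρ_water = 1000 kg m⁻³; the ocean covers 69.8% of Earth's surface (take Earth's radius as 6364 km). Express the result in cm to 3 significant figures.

≈ 9.06×10^-4 cm

Fenith: 3.22 Gt = 3.220×10^12 kg; dividing by ρ_w = 1000 kg m⁻³ gives 3.220×10^9 m³ of water.
Spread over 3.55×10^14 m² of ocean, Δh = 3.220×10^9 / 3.55×10^14 = 9.06×10^-6 m = 9.06×10^-4 cm.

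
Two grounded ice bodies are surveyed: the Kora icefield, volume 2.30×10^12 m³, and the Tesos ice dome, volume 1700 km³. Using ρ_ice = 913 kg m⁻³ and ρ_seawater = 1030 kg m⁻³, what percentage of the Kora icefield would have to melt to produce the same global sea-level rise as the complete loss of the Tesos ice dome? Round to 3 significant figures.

≈ 73.9 %

Equal sea-level rise means equal mass of meltwater, i.e. equal mass of ice lost.
Ice mass of Tesos: 1.552×10^15 kg; ice mass of Kora: 2.100×10^15 kg.
Fraction required = 1.552×10^15 / 2.100×10^15 = 0.739 → 73.9 %.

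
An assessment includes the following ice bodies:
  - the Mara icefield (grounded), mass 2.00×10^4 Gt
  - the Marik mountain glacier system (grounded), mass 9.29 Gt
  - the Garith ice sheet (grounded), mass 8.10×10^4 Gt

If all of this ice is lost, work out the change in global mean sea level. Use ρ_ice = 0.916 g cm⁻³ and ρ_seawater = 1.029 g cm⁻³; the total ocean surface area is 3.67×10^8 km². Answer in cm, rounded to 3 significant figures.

Mara: 2.00×10^4 Gt = 2.000×10^16 kg; dividing by ρ_w = 1.029 g cm⁻³ = 1029 kg m⁻³ gives 1.944×10^13 m³ of water.
Marik: 9.29 Gt = 9.290×10^12 kg; dividing by ρ_w = 1029 kg m⁻³ gives 9.028×10^9 m³ of water.
Garith: 8.10×10^4 Gt = 8.100×10^16 kg; dividing by ρ_w = 1029 kg m⁻³ gives 7.872×10^13 m³ of water.
Total added water ≈ 9.816×10^13 m³ over 3.67×10^14 m² → Δh = 0.267 m = 26.7 cm.

≈ 26.7 cm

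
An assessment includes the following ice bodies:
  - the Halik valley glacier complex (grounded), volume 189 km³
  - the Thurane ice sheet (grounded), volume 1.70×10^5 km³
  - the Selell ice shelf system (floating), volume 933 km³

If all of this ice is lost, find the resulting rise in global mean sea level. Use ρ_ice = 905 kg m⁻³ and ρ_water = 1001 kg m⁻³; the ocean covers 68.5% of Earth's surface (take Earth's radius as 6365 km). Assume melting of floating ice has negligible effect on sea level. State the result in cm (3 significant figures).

Halik: 189 km³ × (905/1001) = 170.9 km³ of water.
Thurane: 1.70×10^5 km³ × (905/1001) = 1.537×10^5 km³ of water.
The Selell ice shelf system is floating and already displaces its own weight of water, so its melt adds essentially nothing to sea level.
Total added water ≈ 1.539×10^14 m³ over 3.49×10^14 m² → Δh = 0.441 m = 44.1 cm.

≈ 44.1 cm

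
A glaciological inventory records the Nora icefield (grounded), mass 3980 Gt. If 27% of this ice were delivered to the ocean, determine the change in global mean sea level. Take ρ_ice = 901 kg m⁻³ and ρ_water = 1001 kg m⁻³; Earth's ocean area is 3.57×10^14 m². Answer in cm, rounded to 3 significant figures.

≈ 0.301 cm

Nora: 0.27 × 3980 Gt = 1.075×10^15 kg; dividing by ρ_w = 1001 kg m⁻³ gives 1.074×10^12 m³ of water.
Spread over 3.57×10^14 m² of ocean, Δh = 1.074×10^12 / 3.57×10^14 = 3.01×10^-3 m = 0.301 cm.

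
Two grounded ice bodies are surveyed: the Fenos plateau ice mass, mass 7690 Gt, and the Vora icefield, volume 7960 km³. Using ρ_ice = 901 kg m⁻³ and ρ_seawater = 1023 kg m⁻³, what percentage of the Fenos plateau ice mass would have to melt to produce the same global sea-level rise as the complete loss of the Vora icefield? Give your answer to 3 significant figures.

≈ 93.3 %

Equal sea-level rise means equal mass of meltwater, i.e. equal mass of ice lost.
Ice mass of Vora: 7.172×10^15 kg; ice mass of Fenos: 7.690×10^15 kg.
Fraction required = 7.172×10^15 / 7.690×10^15 = 0.933 → 93.3 %.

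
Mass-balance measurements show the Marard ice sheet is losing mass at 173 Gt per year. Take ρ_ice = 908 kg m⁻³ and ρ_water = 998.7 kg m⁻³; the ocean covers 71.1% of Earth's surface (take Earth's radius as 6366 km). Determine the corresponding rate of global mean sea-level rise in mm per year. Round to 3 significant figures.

ρ_w = 998.7 kg m⁻³. Annual water volume added = 173 Gt / ρ_w = 1.730×10^14 kg / 998.7 kg m⁻³ = 1.732×10^11 m³.
Δh per year = 1.732×10^11 / 3.62×10^14 = 4.78×10^-4 m = 0.478 mm.

≈ 0.478 mm/yr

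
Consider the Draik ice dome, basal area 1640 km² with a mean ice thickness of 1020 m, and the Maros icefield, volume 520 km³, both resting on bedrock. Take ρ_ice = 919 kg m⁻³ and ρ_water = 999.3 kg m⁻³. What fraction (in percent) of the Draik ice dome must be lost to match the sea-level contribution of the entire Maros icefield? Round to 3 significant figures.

≈ 31.1 %

Equal sea-level rise means equal mass of meltwater, i.e. equal mass of ice lost.
Ice mass of Maros: 4.779×10^14 kg; ice mass of Draik: 1.537×10^15 kg.
Fraction required = 4.779×10^14 / 1.537×10^15 = 0.311 → 31.1 %.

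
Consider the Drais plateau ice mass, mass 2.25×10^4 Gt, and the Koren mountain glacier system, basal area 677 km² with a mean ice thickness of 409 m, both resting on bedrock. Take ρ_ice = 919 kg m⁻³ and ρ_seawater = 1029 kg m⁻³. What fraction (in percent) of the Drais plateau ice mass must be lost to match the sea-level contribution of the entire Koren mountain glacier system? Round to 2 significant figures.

Equal sea-level rise means equal mass of meltwater, i.e. equal mass of ice lost.
Ice mass of Koren: 2.545×10^14 kg; ice mass of Drais: 2.250×10^16 kg.
Fraction required = 2.545×10^14 / 2.250×10^16 = 0.0113 → 1.1 %.

≈ 1.1 %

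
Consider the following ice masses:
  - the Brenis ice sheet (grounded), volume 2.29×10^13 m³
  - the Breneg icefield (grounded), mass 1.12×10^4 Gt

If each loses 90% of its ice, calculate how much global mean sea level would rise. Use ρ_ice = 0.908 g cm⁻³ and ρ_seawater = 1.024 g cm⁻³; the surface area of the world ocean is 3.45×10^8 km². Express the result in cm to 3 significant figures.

Brenis: 0.9 × 2.29×10^13 m³ × (908/1024) = 1.828×10^13 m³ of water.
Breneg: 0.9 × 1.12×10^4 Gt = 1.008×10^16 kg; dividing by ρ_w = 1.024 g cm⁻³ = 1024 kg m⁻³ gives 9.844×10^12 m³ of water.
Total added water ≈ 2.812×10^13 m³ over 3.45×10^14 m² → Δh = 0.0815 m = 8.15 cm.

≈ 8.15 cm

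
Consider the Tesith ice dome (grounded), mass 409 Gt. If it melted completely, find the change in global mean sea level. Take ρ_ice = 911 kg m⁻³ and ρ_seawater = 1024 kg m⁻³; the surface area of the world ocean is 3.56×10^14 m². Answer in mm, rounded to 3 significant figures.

≈ 1.12 mm

Tesith: 409 Gt = 4.090×10^14 kg; dividing by ρ_w = 1024 kg m⁻³ gives 3.994×10^11 m³ of water.
Spread over 3.56×10^14 m² of ocean, Δh = 3.994×10^11 / 3.56×10^14 = 1.12×10^-3 m = 1.12 mm.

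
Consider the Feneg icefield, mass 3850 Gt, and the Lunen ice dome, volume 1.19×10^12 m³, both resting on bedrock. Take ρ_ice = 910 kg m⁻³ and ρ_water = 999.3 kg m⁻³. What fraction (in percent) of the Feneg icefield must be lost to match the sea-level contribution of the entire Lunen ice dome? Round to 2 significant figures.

≈ 28 %

Equal sea-level rise means equal mass of meltwater, i.e. equal mass of ice lost.
Ice mass of Lunen: 1.083×10^15 kg; ice mass of Feneg: 3.850×10^15 kg.
Fraction required = 1.083×10^15 / 3.850×10^15 = 0.281 → 28 %.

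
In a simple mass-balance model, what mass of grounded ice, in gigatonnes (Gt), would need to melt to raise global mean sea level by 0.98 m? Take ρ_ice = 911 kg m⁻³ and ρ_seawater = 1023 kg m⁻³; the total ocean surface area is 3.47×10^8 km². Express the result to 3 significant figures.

Required water volume = Δh × A = 0.98 m × 3.47×10^14 m² = 3.401×10^14 m³.
ρ_w = 1023 kg m⁻³, so the mass of water = 3.401×10^14 m³ × 1023 kg m⁻³ = 3.479×10^17 kg = 3.48×10^5 Gt (and the same mass of ice, by conservation).

≈ 3.48×10^5 Gt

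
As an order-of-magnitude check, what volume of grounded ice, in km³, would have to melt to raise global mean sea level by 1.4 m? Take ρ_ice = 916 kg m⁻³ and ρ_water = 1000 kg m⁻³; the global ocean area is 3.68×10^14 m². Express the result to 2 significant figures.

≈ 5.6×10^5 km³

Required water volume = Δh × A = 1.4 m × 3.68×10^14 m² = 5.152×10^14 m³ = 5.152×10^5 km³.
Ice volume = water volume × ρ_w/ρ_ice = 5.152×10^5 × 1000/916 = 5.6×10^5 km³.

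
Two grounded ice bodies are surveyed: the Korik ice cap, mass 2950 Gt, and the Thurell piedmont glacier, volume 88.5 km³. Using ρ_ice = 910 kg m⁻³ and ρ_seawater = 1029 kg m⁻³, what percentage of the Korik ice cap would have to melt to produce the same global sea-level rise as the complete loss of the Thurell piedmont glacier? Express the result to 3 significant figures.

≈ 2.73 %

Equal sea-level rise means equal mass of meltwater, i.e. equal mass of ice lost.
Ice mass of Thurell: 8.054×10^13 kg; ice mass of Korik: 2.950×10^15 kg.
Fraction required = 8.054×10^13 / 2.950×10^15 = 0.0273 → 2.73 %.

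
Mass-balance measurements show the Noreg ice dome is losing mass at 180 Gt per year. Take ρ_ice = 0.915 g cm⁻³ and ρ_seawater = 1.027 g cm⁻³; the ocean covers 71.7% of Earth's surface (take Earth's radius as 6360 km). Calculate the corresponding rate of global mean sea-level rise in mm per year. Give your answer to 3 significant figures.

≈ 0.481 mm/yr

ρ_w = 1.027 g cm⁻³ = 1027 kg m⁻³. Annual water volume added = 180 Gt / ρ_w = 1.800×10^14 kg / 1027 kg m⁻³ = 1.753×10^11 m³.
Δh per year = 1.753×10^11 / 3.64×10^14 = 4.81×10^-4 m = 0.481 mm.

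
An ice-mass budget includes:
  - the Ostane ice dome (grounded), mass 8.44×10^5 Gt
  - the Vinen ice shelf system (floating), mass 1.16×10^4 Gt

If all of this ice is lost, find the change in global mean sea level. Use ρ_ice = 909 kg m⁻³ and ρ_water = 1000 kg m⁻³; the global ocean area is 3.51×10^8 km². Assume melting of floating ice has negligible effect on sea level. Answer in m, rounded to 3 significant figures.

Ostane: 8.44×10^5 Gt = 8.440×10^17 kg; dividing by ρ_w = 1000 kg m⁻³ gives 8.440×10^14 m³ of water.
The Vinen ice shelf system is floating and already displaces its own weight of water, so its melt adds essentially nothing to sea level.
Total added water ≈ 8.440×10^14 m³ over 3.51×10^14 m² → Δh = 2.40 m.

≈ 2.40 m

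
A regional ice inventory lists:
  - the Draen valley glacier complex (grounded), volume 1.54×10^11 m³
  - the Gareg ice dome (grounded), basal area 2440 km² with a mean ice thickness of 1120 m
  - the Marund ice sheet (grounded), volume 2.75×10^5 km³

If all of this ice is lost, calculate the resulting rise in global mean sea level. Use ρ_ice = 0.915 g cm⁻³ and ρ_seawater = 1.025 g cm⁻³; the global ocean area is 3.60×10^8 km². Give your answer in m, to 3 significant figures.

≈ 0.689 m

Draen: 1.54×10^11 m³ × (915/1025) = 1.375×10^11 m³ of water.
Gareg: ice volume = 2440 km² × 1120 m = 2733 km³; 2733 × (915/1025) = 2440 km³ of water.
Marund: 2.75×10^5 km³ × (915/1025) = 2.455×10^5 km³ of water.
Total added water ≈ 2.481×10^14 m³ over 3.60×10^14 m² → Δh = 0.689 m.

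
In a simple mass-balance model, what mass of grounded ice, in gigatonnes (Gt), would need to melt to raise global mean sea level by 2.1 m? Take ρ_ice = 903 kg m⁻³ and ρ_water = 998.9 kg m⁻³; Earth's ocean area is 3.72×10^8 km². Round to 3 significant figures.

Required water volume = Δh × A = 2.1 m × 3.72×10^14 m² = 7.812×10^14 m³.
ρ_w = 998.9 kg m⁻³, so the mass of water = 7.812×10^14 m³ × 998.9 kg m⁻³ = 7.803×10^17 kg = 7.80×10^5 Gt (and the same mass of ice, by conservation).

≈ 7.80×10^5 Gt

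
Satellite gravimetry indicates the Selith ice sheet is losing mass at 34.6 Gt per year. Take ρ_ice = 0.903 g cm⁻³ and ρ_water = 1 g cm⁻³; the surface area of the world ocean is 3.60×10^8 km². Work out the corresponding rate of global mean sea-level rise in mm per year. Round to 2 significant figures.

ρ_w = 1 g cm⁻³ = 1000 kg m⁻³. Annual water volume added = 34.6 Gt / ρ_w = 3.460×10^13 kg / 1000 kg m⁻³ = 3.460×10^10 m³.
Δh per year = 3.460×10^10 / 3.60×10^14 = 9.61×10^-5 m = 0.096 mm.

≈ 0.096 mm/yr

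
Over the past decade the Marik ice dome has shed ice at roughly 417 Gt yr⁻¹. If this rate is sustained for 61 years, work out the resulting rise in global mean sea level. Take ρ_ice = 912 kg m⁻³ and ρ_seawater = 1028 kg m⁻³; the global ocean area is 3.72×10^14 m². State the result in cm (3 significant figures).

Total mass lost = 417 Gt/yr × 61 yr = 2.544×10^4 Gt = 2.544×10^16 kg.
ρ_w = 1028 kg m⁻³, so water volume = 2.544×10^16 / 1028 = 2.474×10^13 m³.
Δh = 2.474×10^13 / 3.72×10^14 = 0.0665 m = 6.65 cm.

≈ 6.65 cm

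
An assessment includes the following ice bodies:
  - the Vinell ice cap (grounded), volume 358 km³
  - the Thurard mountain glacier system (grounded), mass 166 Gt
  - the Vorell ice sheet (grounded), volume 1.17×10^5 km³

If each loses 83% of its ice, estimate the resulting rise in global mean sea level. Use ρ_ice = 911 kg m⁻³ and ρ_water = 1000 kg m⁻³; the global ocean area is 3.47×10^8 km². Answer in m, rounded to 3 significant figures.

≈ 0.256 m

Vinell: 0.83 × 358 km³ × (911/1000) = 270.7 km³ of water.
Thurard: 0.83 × 166 Gt = 1.378×10^14 kg; dividing by ρ_w = 1000 kg m⁻³ gives 1.378×10^11 m³ of water.
Vorell: 0.83 × 1.17×10^5 km³ × (911/1000) = 8.847×10^4 km³ of water.
Total added water ≈ 8.888×10^13 m³ over 3.47×10^14 m² → Δh = 0.256 m.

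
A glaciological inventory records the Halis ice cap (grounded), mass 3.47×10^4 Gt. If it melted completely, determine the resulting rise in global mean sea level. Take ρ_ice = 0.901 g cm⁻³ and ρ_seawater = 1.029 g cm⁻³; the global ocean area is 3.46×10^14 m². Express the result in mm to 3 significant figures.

Halis: 3.47×10^4 Gt = 3.470×10^16 kg; dividing by ρ_w = 1.029 g cm⁻³ = 1029 kg m⁻³ gives 3.372×10^13 m³ of water.
Spread over 3.46×10^14 m² of ocean, Δh = 3.372×10^13 / 3.46×10^14 = 0.0975 m = 97.5 mm.

≈ 97.5 mm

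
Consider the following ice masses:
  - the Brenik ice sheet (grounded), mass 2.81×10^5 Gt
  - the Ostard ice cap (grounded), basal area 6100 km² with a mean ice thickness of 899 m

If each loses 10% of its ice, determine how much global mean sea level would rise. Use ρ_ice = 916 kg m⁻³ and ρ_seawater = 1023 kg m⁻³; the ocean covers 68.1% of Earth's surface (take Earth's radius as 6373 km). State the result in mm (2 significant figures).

Brenik: 0.1 × 2.81×10^5 Gt = 2.810×10^16 kg; dividing by ρ_w = 1023 kg m⁻³ gives 2.747×10^13 m³ of water.
Ostard: ice volume = 6100 km² × 899 m = 5484 km³; 0.1 × 5484 × (916/1023) = 491.0 km³ of water.
Total added water ≈ 2.796×10^13 m³ over 3.48×10^14 m² → Δh = 0.0804 m = 80 mm.

≈ 80 mm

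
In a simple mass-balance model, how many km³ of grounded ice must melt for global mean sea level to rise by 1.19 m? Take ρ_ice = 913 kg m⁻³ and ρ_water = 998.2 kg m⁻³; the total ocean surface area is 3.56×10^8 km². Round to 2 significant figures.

Required water volume = Δh × A = 1.19 m × 3.56×10^14 m² = 4.236×10^14 m³ = 4.236×10^5 km³.
Ice volume = water volume × ρ_w/ρ_ice = 4.236×10^5 × 998.2/913 = 4.6×10^5 km³.

≈ 4.6×10^5 km³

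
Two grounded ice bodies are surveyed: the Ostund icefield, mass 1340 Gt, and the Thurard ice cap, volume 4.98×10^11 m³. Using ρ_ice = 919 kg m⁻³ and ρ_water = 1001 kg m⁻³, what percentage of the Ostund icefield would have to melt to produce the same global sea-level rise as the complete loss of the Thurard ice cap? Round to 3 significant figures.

Equal sea-level rise means equal mass of meltwater, i.e. equal mass of ice lost.
Ice mass of Thurard: 4.577×10^14 kg; ice mass of Ostund: 1.340×10^15 kg.
Fraction required = 4.577×10^14 / 1.340×10^15 = 0.342 → 34.2 %.

≈ 34.2 %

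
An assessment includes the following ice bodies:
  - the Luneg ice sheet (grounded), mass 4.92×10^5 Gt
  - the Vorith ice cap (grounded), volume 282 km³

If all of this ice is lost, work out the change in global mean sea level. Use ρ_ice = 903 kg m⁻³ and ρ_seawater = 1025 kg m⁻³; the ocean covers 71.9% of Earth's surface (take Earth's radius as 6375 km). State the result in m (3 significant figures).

≈ 1.31 m

Luneg: 4.92×10^5 Gt = 4.920×10^17 kg; dividing by ρ_w = 1025 kg m⁻³ gives 4.800×10^14 m³ of water.
Vorith: 282 km³ × (903/1025) = 248.4 km³ of water.
Total added water ≈ 4.802×10^14 m³ over 3.67×10^14 m² → Δh = 1.31 m.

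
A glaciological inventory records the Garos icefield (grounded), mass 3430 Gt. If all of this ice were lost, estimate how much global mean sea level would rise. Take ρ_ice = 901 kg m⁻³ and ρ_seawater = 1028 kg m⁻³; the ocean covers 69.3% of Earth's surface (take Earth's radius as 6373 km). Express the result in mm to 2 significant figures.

≈ 9.4 mm

Garos: 3430 Gt = 3.430×10^15 kg; dividing by ρ_w = 1028 kg m⁻³ gives 3.337×10^12 m³ of water.
Spread over 3.54×10^14 m² of ocean, Δh = 3.337×10^12 / 3.54×10^14 = 9.43×10^-3 m = 9.4 mm.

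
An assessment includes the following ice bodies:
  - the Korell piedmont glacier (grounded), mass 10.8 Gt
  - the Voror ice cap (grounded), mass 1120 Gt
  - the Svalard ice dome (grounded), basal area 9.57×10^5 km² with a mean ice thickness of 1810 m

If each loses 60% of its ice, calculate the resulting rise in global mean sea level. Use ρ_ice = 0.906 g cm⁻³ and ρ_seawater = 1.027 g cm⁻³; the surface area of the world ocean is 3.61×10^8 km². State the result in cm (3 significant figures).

Korell: 0.6 × 10.8 Gt = 6.480×10^12 kg; dividing by ρ_w = 1.027 g cm⁻³ = 1027 kg m⁻³ gives 6.310×10^9 m³ of water.
Voror: 0.6 × 1120 Gt = 6.720×10^14 kg; dividing by ρ_w = 1027 kg m⁻³ gives 6.543×10^11 m³ of water.
Svalard: ice volume = 9.57×10^5 km² × 1810 m = 1.732×10^6 km³; 0.6 × 1.732×10^6 × (906/1027) = 9.169×10^5 km³ of water.
Total added water ≈ 9.175×10^14 m³ over 3.61×10^14 m² → Δh = 2.54 m = 254 cm.

≈ 254 cm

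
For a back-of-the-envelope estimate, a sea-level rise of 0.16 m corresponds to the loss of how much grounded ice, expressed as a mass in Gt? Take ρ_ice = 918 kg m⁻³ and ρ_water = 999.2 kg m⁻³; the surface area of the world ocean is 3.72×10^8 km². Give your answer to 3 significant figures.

Required water volume = Δh × A = 0.16 m × 3.72×10^14 m² = 5.952×10^13 m³.
ρ_w = 999.2 kg m⁻³, so the mass of water = 5.952×10^13 m³ × 999.2 kg m⁻³ = 5.947×10^16 kg = 5.95×10^4 Gt (and the same mass of ice, by conservation).

≈ 5.95×10^4 Gt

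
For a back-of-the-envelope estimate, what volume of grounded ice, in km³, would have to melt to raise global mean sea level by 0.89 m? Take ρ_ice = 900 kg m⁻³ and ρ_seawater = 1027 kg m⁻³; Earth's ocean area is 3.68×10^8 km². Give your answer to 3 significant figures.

≈ 3.74×10^5 km³

Required water volume = Δh × A = 0.89 m × 3.68×10^14 m² = 3.275×10^14 m³ = 3.275×10^5 km³.
Ice volume = water volume × ρ_w/ρ_ice = 3.275×10^5 × 1027/900 = 3.74×10^5 km³.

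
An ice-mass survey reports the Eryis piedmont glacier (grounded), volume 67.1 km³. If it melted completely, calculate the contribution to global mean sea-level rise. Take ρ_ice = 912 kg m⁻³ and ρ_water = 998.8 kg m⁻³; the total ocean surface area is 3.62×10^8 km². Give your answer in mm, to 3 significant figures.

Eryis: 67.1 km³ × (912/998.8) = 61.27 km³ of water.
Spread over 3.62×10^14 m² of ocean, Δh = 6.127×10^10 / 3.62×10^14 = 1.69×10^-4 m = 0.169 mm.

≈ 0.169 mm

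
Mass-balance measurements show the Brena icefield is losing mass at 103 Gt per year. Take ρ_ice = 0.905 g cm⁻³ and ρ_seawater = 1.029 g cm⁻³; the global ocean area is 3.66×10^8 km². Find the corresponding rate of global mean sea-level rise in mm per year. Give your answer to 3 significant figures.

ρ_w = 1.029 g cm⁻³ = 1029 kg m⁻³. Annual water volume added = 103 Gt / ρ_w = 1.030×10^14 kg / 1029 kg m⁻³ = 1.001×10^11 m³.
Δh per year = 1.001×10^11 / 3.66×10^14 = 2.73×10^-4 m = 0.273 mm.

≈ 0.273 mm/yr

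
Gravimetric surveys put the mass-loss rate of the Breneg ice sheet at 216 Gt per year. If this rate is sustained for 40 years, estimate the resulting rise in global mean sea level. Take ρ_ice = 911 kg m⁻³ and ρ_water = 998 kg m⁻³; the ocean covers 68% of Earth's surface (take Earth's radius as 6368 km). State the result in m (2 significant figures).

≈ 0.025 m

Total mass lost = 216 Gt/yr × 40 yr = 8640 Gt = 8.640×10^15 kg.
ρ_w = 998 kg m⁻³, so water volume = 8.640×10^15 / 998 = 8.657×10^12 m³.
Δh = 8.657×10^12 / 3.47×10^14 = 0.0250 m.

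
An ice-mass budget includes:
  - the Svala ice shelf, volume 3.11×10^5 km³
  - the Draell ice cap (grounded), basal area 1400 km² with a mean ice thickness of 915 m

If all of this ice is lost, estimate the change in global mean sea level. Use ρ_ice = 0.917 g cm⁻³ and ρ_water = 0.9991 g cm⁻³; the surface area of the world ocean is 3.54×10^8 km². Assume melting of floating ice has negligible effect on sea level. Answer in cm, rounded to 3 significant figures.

≈ 0.332 cm

The Svala ice shelf is floating and already displaces its own weight of water, so its melt adds essentially nothing to sea level.
Draell: ice volume = 1400 km² × 915 m = 1281 km³; 1281 × (917/999.1) = 1176 km³ of water.
Total added water ≈ 1.176×10^12 m³ over 3.54×10^14 m² → Δh = 3.32×10^-3 m = 0.332 cm.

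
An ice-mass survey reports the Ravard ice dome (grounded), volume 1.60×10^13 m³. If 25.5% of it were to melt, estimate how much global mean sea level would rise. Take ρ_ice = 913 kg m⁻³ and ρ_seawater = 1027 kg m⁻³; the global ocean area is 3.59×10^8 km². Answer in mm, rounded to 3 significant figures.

Ravard: 0.255 × 1.60×10^13 m³ × (913/1027) = 3.627×10^12 m³ of water.
Spread over 3.59×10^14 m² of ocean, Δh = 3.627×10^12 / 3.59×10^14 = 0.0101 m = 10.1 mm.

≈ 10.1 mm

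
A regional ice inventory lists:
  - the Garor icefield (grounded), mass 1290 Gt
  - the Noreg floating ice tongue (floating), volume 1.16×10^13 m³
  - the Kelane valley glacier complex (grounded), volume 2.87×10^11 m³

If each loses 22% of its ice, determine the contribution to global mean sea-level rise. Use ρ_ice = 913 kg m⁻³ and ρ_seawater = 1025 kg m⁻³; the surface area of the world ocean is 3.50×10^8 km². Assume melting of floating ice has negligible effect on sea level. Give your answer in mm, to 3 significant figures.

Garor: 0.22 × 1290 Gt = 2.838×10^14 kg; dividing by ρ_w = 1025 kg m⁻³ gives 2.769×10^11 m³ of water.
The Noreg floating ice tongue is floating and already displaces its own weight of water, so its melt adds essentially nothing to sea level.
Kelane: 0.22 × 2.87×10^11 m³ × (913/1025) = 5.624×10^10 m³ of water.
Total added water ≈ 3.331×10^11 m³ over 3.50×10^14 m² → Δh = 9.52×10^-4 m = 0.952 mm.

≈ 0.952 mm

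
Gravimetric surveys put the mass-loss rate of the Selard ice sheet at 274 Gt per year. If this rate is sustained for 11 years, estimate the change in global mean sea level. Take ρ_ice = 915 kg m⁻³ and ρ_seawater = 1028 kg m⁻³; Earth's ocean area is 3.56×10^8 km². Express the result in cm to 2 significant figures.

Total mass lost = 274 Gt/yr × 11 yr = 3014 Gt = 3.014×10^15 kg.
ρ_w = 1028 kg m⁻³, so water volume = 3.014×10^15 / 1028 = 2.932×10^12 m³.
Δh = 2.932×10^12 / 3.56×10^14 = 8.24×10^-3 m = 0.82 cm.

≈ 0.82 cm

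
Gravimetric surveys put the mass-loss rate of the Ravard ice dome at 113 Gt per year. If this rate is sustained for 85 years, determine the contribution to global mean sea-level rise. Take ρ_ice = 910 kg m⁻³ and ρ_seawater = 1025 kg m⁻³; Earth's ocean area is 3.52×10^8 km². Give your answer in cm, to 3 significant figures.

Total mass lost = 113 Gt/yr × 85 yr = 9605 Gt = 9.605×10^15 kg.
ρ_w = 1025 kg m⁻³, so water volume = 9.605×10^15 / 1025 = 9.371×10^12 m³.
Δh = 9.371×10^12 / 3.52×10^14 = 0.0266 m = 2.66 cm.

≈ 2.66 cm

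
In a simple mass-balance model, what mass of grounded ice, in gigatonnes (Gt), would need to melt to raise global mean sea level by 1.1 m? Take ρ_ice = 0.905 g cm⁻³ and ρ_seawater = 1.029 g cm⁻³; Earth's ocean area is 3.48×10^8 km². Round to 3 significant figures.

Required water volume = Δh × A = 1.1 m × 3.48×10^14 m² = 3.828×10^14 m³.
ρ_w = 1.029 g cm⁻³ = 1029 kg m⁻³, so the mass of water = 3.828×10^14 m³ × 1029 kg m⁻³ = 3.939×10^17 kg = 3.94×10^5 Gt (and the same mass of ice, by conservation).

≈ 3.94×10^5 Gt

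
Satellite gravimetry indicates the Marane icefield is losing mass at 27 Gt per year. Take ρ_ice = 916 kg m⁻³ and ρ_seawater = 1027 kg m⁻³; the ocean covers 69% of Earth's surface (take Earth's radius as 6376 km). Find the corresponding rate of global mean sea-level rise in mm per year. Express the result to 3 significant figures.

≈ 0.0746 mm/yr

ρ_w = 1027 kg m⁻³. Annual water volume added = 27 Gt / ρ_w = 2.700×10^13 kg / 1027 kg m⁻³ = 2.629×10^10 m³.
Δh per year = 2.629×10^10 / 3.52×10^14 = 7.46×10^-5 m = 0.0746 mm.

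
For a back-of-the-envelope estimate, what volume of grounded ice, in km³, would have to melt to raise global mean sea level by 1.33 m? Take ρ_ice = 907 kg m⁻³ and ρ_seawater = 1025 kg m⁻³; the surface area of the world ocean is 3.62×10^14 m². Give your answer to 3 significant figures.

Required water volume = Δh × A = 1.33 m × 3.62×10^14 m² = 4.815×10^14 m³ = 4.815×10^5 km³.
Ice volume = water volume × ρ_w/ρ_ice = 4.815×10^5 × 1025/907 = 5.44×10^5 km³.

≈ 5.44×10^5 km³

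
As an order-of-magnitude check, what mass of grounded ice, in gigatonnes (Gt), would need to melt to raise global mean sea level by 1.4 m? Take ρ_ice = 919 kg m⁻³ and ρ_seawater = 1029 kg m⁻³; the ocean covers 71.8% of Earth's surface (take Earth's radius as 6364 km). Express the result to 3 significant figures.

Required water volume = Δh × A = 1.4 m × 3.65×10^14 m² = 5.116×10^14 m³.
ρ_w = 1029 kg m⁻³, so the mass of water = 5.116×10^14 m³ × 1029 kg m⁻³ = 5.264×10^17 kg = 5.26×10^5 Gt (and the same mass of ice, by conservation).

≈ 5.26×10^5 Gt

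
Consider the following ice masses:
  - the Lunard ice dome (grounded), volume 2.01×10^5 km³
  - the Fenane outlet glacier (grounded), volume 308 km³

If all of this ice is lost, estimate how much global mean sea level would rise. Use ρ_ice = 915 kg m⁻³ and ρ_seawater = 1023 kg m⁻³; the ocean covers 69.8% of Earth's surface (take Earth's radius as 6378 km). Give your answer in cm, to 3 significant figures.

≈ 50.5 cm

Lunard: 2.01×10^5 km³ × (915/1023) = 1.798×10^5 km³ of water.
Fenane: 308 km³ × (915/1023) = 275.5 km³ of water.
Total added water ≈ 1.801×10^14 m³ over 3.57×10^14 m² → Δh = 0.505 m = 50.5 cm.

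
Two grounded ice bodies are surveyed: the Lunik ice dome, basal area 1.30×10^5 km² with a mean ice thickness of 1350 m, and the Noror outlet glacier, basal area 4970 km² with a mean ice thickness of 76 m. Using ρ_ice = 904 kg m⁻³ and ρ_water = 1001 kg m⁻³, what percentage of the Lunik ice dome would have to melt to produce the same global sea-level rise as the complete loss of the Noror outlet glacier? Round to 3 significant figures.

Equal sea-level rise means equal mass of meltwater, i.e. equal mass of ice lost.
Ice mass of Noror: 3.415×10^14 kg; ice mass of Lunik: 1.587×10^17 kg.
Fraction required = 3.415×10^14 / 1.587×10^17 = 2.15×10^-3 → 0.215 %.

≈ 0.215 %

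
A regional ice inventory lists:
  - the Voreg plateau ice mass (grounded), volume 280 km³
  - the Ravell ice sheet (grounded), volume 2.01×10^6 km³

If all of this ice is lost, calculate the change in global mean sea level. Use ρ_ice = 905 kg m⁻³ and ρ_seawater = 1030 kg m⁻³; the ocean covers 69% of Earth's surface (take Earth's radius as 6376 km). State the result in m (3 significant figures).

≈ 5.01 m

Voreg: 280 km³ × (905/1030) = 246.0 km³ of water.
Ravell: 2.01×10^6 km³ × (905/1030) = 1.766×10^6 km³ of water.
Total added water ≈ 1.766×10^15 m³ over 3.52×10^14 m² → Δh = 5.01 m.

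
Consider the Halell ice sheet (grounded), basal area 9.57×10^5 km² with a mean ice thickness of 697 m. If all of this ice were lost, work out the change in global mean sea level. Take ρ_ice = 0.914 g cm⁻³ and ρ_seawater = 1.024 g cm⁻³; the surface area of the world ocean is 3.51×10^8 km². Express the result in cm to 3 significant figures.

Halell: ice volume = 9.57×10^5 km² × 697 m = 6.670×10^5 km³; 6.670×10^5 × (914/1024) = 5.954×10^5 km³ of water.
Spread over 3.51×10^14 m² of ocean, Δh = 5.954×10^14 / 3.51×10^14 = 1.70 m = 170 cm.

≈ 170 cm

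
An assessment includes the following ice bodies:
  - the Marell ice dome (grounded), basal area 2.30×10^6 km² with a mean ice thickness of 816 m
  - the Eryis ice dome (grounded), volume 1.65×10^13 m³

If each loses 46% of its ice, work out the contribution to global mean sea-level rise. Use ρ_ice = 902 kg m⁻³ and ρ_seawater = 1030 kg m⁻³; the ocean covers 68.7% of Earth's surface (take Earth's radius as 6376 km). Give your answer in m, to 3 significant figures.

Marell: ice volume = 2.30×10^6 km² × 816 m = 1.877×10^6 km³; 0.46 × 1.877×10^6 × (902/1030) = 7.560×10^5 km³ of water.
Eryis: 0.46 × 1.65×10^13 m³ × (902/1030) = 6.647×10^12 m³ of water.
Total added water ≈ 7.627×10^14 m³ over 3.51×10^14 m² → Δh = 2.17 m.

≈ 2.17 m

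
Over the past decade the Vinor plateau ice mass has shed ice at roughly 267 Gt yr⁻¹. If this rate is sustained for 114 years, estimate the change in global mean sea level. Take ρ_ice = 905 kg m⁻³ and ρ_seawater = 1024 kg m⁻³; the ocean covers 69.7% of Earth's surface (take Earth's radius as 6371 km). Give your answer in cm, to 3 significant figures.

Total mass lost = 267 Gt/yr × 114 yr = 3.044×10^4 Gt = 3.044×10^16 kg.
ρ_w = 1024 kg m⁻³, so water volume = 3.044×10^16 / 1024 = 2.972×10^13 m³.
Δh = 2.972×10^13 / 3.56×10^14 = 0.0836 m = 8.36 cm.

≈ 8.36 cm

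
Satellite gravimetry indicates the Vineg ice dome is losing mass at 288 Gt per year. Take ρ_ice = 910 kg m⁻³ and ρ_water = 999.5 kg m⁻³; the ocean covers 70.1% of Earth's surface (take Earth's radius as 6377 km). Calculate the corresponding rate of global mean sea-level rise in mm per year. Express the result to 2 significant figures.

≈ 0.80 mm/yr

ρ_w = 999.5 kg m⁻³. Annual water volume added = 288 Gt / ρ_w = 2.880×10^14 kg / 999.5 kg m⁻³ = 2.881×10^11 m³.
Δh per year = 2.881×10^11 / 3.58×10^14 = 8.04×10^-4 m = 0.80 mm.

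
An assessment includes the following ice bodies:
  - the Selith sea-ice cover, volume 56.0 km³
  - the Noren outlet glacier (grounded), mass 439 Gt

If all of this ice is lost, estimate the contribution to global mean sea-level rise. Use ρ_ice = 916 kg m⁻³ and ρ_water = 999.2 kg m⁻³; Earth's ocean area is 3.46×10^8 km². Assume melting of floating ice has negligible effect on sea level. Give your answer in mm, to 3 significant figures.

≈ 1.27 mm

The Selith sea-ice cover is floating and already displaces its own weight of water, so its melt adds essentially nothing to sea level.
Noren: 439 Gt = 4.390×10^14 kg; dividing by ρ_w = 999.2 kg m⁻³ gives 4.394×10^11 m³ of water.
Total added water ≈ 4.394×10^11 m³ over 3.46×10^14 m² → Δh = 1.27×10^-3 m = 1.27 mm.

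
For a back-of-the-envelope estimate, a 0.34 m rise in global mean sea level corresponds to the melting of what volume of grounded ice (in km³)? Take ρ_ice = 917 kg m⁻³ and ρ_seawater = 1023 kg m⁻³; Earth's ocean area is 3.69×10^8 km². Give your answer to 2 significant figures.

Required water volume = Δh × A = 0.34 m × 3.69×10^14 m² = 1.255×10^14 m³ = 1.255×10^5 km³.
Ice volume = water volume × ρ_w/ρ_ice = 1.255×10^5 × 1023/917 = 1.4×10^5 km³.

≈ 1.4×10^5 km³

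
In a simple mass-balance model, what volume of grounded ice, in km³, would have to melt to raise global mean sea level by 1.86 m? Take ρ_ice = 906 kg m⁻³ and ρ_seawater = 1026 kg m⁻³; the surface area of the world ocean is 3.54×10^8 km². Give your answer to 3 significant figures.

≈ 7.46×10^5 km³

Required water volume = Δh × A = 1.86 m × 3.54×10^14 m² = 6.584×10^14 m³ = 6.584×10^5 km³.
Ice volume = water volume × ρ_w/ρ_ice = 6.584×10^5 × 1026/906 = 7.46×10^5 km³.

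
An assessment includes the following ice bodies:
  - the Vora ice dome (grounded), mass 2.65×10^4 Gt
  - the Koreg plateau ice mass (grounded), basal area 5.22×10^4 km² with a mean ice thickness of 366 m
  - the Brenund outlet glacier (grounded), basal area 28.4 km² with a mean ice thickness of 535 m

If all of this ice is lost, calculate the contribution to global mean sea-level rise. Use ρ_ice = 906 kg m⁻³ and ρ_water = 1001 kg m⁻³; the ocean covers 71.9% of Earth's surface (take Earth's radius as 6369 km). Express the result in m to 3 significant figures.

Vora: 2.65×10^4 Gt = 2.650×10^16 kg; dividing by ρ_w = 1001 kg m⁻³ gives 2.647×10^13 m³ of water.
Koreg: ice volume = 5.22×10^4 km² × 366 m = 1.911×10^4 km³; 1.911×10^4 × (906/1001) = 1.729×10^4 km³ of water.
Brenund: ice volume = 28.4 km² × 535 m = 15.19 km³; 15.19 × (906/1001) = 13.75 km³ of water.
Total added water ≈ 4.378×10^13 m³ over 3.67×10^14 m² → Δh = 0.119 m.

≈ 0.119 m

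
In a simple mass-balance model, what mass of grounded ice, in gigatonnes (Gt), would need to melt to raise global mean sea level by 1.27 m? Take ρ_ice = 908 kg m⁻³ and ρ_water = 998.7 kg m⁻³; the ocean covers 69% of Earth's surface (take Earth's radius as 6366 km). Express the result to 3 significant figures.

Required water volume = Δh × A = 1.27 m × 3.51×10^14 m² = 4.463×10^14 m³.
ρ_w = 998.7 kg m⁻³, so the mass of water = 4.463×10^14 m³ × 998.7 kg m⁻³ = 4.457×10^17 kg = 4.46×10^5 Gt (and the same mass of ice, by conservation).

≈ 4.46×10^5 Gt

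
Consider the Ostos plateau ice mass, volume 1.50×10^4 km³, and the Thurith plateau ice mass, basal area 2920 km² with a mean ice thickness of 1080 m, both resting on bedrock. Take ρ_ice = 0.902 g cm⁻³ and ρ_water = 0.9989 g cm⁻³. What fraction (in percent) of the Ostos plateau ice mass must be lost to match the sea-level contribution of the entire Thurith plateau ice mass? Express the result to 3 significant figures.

≈ 21.0 %

Equal sea-level rise means equal mass of meltwater, i.e. equal mass of ice lost.
Ice mass of Thurith: 2.845×10^15 kg; ice mass of Ostos: 1.353×10^16 kg.
Fraction required = 2.845×10^15 / 1.353×10^16 = 0.210 → 21.0 %.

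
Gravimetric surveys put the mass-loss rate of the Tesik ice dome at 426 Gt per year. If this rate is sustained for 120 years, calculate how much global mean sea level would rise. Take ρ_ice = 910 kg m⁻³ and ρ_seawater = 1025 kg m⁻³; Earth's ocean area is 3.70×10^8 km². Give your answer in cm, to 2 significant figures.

≈ 13 cm

Total mass lost = 426 Gt/yr × 120 yr = 5.112×10^4 Gt = 5.112×10^16 kg.
ρ_w = 1025 kg m⁻³, so water volume = 5.112×10^16 / 1025 = 4.987×10^13 m³.
Δh = 4.987×10^13 / 3.70×10^14 = 0.135 m = 13 cm.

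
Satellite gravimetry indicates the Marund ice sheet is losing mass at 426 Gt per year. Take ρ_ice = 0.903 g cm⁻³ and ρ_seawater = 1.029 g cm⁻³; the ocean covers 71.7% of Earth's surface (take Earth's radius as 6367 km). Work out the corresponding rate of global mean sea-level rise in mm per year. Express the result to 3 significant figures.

ρ_w = 1.029 g cm⁻³ = 1029 kg m⁻³. Annual water volume added = 426 Gt / ρ_w = 4.260×10^14 kg / 1029 kg m⁻³ = 4.140×10^11 m³.
Δh per year = 4.140×10^11 / 3.65×10^14 = 1.13×10^-3 m = 1.13 mm.

≈ 1.13 mm/yr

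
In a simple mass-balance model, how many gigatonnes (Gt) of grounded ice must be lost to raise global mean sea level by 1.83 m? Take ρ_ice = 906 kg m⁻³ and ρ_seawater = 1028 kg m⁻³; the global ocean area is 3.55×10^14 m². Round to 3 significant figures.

Required water volume = Δh × A = 1.83 m × 3.55×10^14 m² = 6.496×10^14 m³.
ρ_w = 1028 kg m⁻³, so the mass of water = 6.496×10^14 m³ × 1028 kg m⁻³ = 6.678×10^17 kg = 6.68×10^5 Gt (and the same mass of ice, by conservation).

≈ 6.68×10^5 Gt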